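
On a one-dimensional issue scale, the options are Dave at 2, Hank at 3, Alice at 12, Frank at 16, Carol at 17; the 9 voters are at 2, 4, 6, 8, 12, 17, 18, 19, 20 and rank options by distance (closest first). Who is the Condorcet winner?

Alice

With single-peaked preferences on a line, the Condorcet winner is the candidate closest to the median voter.
The median voter (position 12) is closest to Alice at 12.
Check: Alice vs Frank — voters closer to Alice: 5 of 9.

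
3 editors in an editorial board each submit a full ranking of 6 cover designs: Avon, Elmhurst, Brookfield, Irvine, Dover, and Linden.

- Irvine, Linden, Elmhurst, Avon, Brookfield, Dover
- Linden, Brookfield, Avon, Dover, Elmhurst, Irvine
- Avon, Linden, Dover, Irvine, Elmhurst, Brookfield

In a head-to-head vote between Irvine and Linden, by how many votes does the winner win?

1

Ballots ranking Irvine above Linden: 1.
Ballots ranking Linden above Irvine: 2.
Linden wins 2–1, a margin of 1.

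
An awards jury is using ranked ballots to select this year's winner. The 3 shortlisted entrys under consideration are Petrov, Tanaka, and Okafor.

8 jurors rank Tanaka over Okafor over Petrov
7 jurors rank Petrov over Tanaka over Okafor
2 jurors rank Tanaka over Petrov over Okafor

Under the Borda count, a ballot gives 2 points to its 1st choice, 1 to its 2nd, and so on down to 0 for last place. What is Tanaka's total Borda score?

Borda scores:
  Petrov: 8·0 + 7·2 + 2·1 = 16
  Tanaka: 8·2 + 7·1 + 2·2 = 27
  Okafor: 8·1 + 7·0 + 2·0 = 8

27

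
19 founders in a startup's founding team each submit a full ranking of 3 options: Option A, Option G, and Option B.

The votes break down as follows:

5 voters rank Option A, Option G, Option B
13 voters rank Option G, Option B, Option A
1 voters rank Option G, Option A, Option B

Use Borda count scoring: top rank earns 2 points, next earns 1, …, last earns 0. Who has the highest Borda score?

Borda scores:
  Option A: 5·2 + 13·0 + 1 = 11
  Option G: 5·1 + 13·2 + 2 = 33
  Option B: 5·0 + 13·1 + 0 = 13
Option G has the highest total.

Option G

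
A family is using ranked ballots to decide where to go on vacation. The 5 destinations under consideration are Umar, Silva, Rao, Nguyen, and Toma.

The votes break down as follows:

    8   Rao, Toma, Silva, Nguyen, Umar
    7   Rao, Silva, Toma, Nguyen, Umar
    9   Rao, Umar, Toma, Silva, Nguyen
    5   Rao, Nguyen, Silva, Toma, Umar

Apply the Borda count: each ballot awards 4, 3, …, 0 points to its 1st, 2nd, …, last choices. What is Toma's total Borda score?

61

Borda scores:
  Umar: 8·0 + 7·0 + 9·3 + 5·0 = 27
  Silva: 8·2 + 7·3 + 9·1 + 5·2 = 56
  Rao: 8·4 + 7·4 + 9·4 + 5·4 = 116
  Nguyen: 8·1 + 7·1 + 9·0 + 5·3 = 30
  Toma: 8·3 + 7·2 + 9·2 + 5·1 = 61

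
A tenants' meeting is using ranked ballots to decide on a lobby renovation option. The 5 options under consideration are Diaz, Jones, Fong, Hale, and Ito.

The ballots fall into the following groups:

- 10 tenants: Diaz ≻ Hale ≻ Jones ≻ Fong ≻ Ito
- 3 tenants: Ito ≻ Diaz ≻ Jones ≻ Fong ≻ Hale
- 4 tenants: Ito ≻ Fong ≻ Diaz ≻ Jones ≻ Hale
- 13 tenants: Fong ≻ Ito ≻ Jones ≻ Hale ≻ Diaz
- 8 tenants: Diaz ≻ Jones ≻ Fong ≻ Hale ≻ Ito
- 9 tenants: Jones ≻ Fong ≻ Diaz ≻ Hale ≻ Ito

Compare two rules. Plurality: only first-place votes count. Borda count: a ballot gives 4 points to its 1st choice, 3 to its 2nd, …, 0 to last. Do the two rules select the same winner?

No

Plurality first-place counts: Diaz 18, Jones 9, Fong 13, Hale 0, Ito 7 → Diaz.
Borda totals: Diaz 107, Jones 116, Fong 120, Hale 60, Ito 67 → Fong.
The two rules disagree: plurality picks Diaz, Borda picks Fong.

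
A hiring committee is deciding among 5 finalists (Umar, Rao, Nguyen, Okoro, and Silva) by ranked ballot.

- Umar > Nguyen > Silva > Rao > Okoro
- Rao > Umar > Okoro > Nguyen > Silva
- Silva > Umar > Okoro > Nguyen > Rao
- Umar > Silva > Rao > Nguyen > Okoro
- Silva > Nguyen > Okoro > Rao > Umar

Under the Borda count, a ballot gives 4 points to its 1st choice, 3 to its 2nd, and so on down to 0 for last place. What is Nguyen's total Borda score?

Borda scores:
  Umar: 4 + 3 + 3 + 4 + 0 = 14
  Rao: 1 + 4 + 0 + 2 + 1 = 8
  Nguyen: 3 + 1 + 1 + 1 + 3 = 9
  Okoro: 0 + 2 + 2 + 0 + 2 = 6
  Silva: 2 + 0 + 4 + 3 + 4 = 13

9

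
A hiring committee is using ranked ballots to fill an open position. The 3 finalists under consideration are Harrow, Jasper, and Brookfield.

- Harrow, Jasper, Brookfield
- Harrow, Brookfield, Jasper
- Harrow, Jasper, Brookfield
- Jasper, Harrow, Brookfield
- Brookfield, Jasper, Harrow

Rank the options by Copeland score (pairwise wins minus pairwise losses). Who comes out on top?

Harrow

Pairwise results:
  Harrow vs Jasper: Harrow wins 3–2.
  Harrow vs Brookfield: Harrow wins 4–1.
  Jasper vs Brookfield: Jasper wins 3–2.
Copeland scores (wins − losses):
  Harrow: 2 − 0 = 2
  Jasper: 1 − 1 = 0
  Brookfield: 0 − 2 = -2
Harrow has the best Copeland score.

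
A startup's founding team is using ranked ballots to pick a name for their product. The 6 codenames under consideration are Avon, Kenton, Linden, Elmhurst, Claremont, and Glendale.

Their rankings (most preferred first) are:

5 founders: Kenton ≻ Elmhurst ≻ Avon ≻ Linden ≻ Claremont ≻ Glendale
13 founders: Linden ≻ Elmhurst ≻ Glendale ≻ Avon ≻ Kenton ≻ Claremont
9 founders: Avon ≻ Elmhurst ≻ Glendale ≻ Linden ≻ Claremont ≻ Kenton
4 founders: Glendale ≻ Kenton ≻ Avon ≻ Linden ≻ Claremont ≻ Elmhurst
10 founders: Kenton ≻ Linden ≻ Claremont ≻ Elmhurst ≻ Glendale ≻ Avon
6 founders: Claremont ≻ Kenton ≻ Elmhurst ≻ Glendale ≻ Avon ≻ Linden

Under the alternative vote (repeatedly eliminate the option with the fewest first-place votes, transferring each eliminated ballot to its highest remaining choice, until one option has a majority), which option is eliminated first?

Round 1: Kenton 15, Linden 13, Avon 9, Claremont 6, Glendale 4, Elmhurst 0. Elmhurst has the fewest and is eliminated.
Round 2: Kenton 15, Linden 13, Avon 9, Claremont 6, Glendale 4. Glendale has the fewest and is eliminated.
Round 3: Kenton 19, Linden 13, Avon 9, Claremont 6. Claremont has the fewest and is eliminated.
Round 4: Kenton 25, Linden 13, Avon 9. Kenton has a majority.

Elmhurst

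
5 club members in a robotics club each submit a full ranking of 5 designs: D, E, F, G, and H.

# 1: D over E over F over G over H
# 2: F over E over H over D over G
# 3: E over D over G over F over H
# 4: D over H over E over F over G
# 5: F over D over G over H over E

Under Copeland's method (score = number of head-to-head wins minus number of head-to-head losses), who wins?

Pairwise results:
  D vs E: D wins 3–2.
  D vs F: D wins 3–2.
  D vs G: D wins 5–0.
  D vs H: D wins 4–1.
  E vs F: E wins 3–2.
  E vs G: E wins 4–1.
  E vs H: E wins 3–2.
  F vs G: F wins 4–1.
  F vs H: F wins 4–1.
  G vs H: G wins 3–2.
Copeland scores (wins − losses):
  D: 4 − 0 = 4
  E: 3 − 1 = 2
  F: 2 − 2 = 0
  G: 1 − 3 = -2
  H: 0 − 4 = -4
D has the best Copeland score.

D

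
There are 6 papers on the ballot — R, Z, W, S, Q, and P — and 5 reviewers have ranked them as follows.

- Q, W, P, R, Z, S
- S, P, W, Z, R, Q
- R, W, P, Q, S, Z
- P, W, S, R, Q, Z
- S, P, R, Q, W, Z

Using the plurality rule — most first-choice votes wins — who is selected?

First-place vote totals:
  R: 1
  Z: 0
  W: 0
  S: 2
  Q: 1
  P: 1
S has the most first-place votes.

S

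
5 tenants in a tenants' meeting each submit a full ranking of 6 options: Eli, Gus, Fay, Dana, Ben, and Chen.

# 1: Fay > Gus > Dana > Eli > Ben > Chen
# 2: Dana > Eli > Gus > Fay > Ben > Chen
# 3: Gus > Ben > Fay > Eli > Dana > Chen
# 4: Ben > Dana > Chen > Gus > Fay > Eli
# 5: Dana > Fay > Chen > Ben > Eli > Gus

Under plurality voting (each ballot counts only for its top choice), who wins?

Dana

First-place vote totals:
  Eli: 0
  Gus: 1
  Fay: 1
  Dana: 2
  Ben: 1
  Chen: 0
Dana has the most first-place votes.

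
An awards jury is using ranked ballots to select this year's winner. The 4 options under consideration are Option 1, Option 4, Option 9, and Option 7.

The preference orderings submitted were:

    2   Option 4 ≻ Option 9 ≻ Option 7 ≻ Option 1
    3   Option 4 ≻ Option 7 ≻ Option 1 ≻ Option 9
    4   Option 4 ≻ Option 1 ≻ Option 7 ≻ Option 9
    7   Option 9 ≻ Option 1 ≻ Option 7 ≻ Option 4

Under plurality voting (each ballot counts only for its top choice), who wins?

First-place vote totals:
  Option 1: 0
  Option 4: 9
  Option 9: 7
  Option 7: 0
Option 4 has the most first-place votes.

Option 4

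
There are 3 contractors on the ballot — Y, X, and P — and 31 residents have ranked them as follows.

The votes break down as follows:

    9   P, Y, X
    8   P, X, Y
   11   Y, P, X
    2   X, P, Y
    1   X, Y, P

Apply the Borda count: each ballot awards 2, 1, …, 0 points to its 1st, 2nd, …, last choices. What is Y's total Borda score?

32

Borda scores:
  Y: 9·1 + 8·0 + 11·2 + 2·0 + 1 = 32
  X: 9·0 + 8·1 + 11·0 + 2·2 + 2 = 14
  P: 9·2 + 8·2 + 11·1 + 2·1 + 0 = 47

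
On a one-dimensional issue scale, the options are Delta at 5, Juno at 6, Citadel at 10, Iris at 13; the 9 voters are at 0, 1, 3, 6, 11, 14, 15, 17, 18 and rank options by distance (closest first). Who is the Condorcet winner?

Citadel

With single-peaked preferences on a line, the Condorcet winner is the candidate closest to the median voter.
The median voter (position 11) is closest to Citadel at 10.
Check: Citadel vs Juno — voters closer to Citadel: 5 of 9.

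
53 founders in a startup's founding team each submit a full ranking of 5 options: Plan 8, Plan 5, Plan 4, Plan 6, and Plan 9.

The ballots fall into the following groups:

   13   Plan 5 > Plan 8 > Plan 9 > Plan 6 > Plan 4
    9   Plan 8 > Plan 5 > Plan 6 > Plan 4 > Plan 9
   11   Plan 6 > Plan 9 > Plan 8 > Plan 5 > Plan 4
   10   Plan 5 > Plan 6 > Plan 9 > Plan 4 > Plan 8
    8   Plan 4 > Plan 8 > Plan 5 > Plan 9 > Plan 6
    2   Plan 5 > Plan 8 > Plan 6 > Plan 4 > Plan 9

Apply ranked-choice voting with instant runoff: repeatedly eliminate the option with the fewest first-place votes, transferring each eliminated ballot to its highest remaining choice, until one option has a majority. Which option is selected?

Plan 8

Round 1: Plan 5 25, Plan 6 11, Plan 8 9, Plan 4 8, Plan 9 0. Plan 9 has the fewest and is eliminated.
Round 2: Plan 5 25, Plan 6 11, Plan 8 9, Plan 4 8. Plan 4 has the fewest and is eliminated.
Round 3: Plan 5 25, Plan 8 17, Plan 6 11. Plan 6 has the fewest and is eliminated.
Round 4: Plan 8 28, Plan 5 25. Plan 8 has a majority.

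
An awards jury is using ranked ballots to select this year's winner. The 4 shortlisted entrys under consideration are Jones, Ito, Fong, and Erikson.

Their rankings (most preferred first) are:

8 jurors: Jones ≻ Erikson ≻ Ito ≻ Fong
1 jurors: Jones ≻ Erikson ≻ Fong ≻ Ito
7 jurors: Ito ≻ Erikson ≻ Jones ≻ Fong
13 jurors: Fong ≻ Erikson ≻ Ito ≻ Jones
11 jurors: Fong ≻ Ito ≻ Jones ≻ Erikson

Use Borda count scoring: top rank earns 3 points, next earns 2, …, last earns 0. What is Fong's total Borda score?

Borda scores:
  Jones: 8·3 + 3 + 7·1 + 13·0 + 11·1 = 45
  Ito: 8·1 + 0 + 7·3 + 13·1 + 11·2 = 64
  Fong: 8·0 + 1 + 7·0 + 13·3 + 11·3 = 73
  Erikson: 8·2 + 2 + 7·2 + 13·2 + 11·0 = 58

73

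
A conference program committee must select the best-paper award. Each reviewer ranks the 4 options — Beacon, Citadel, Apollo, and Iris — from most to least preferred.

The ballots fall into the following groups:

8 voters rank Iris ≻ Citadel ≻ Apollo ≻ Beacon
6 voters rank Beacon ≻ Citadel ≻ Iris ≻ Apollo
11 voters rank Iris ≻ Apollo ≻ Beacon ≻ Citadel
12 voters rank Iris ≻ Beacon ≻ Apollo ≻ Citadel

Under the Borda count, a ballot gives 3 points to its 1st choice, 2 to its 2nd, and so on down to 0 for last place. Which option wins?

Borda scores:
  Beacon: 8·0 + 6·3 + 11·1 + 12·2 = 53
  Citadel: 8·2 + 6·2 + 11·0 + 12·0 = 28
  Apollo: 8·1 + 6·0 + 11·2 + 12·1 = 42
  Iris: 8·3 + 6·1 + 11·3 + 12·3 = 99
Iris has the highest total.

Iris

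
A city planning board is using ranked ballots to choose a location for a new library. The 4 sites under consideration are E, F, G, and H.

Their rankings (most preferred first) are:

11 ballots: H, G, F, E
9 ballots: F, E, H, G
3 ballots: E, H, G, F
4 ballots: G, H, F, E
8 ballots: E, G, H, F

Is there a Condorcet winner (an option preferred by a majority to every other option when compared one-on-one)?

Head-to-head results (35 voters total):
E vs F: F wins 24–11.
E vs G: E wins 20–15.
E vs H: E wins 20–15.
F vs G: G wins 26–9.
F vs H: H wins 26–9.
G vs H: H wins 23–12.
No candidate beats all others: E beats G beats F beats E, a majority cycle.

No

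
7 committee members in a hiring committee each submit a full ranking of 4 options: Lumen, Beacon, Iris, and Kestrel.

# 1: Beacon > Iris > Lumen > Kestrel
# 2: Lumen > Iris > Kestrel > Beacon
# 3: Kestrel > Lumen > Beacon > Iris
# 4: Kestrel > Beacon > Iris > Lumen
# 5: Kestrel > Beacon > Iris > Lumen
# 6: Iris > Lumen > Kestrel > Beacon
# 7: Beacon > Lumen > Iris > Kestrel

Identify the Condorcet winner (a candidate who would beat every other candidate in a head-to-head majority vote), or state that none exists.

No Condorcet winner

Head-to-head results (7 voters total):
Lumen vs Beacon: Beacon wins 4–3.
Lumen vs Iris: Iris wins 4–3.
Lumen vs Kestrel: Lumen wins 4–3.
Beacon vs Iris: Beacon wins 5–2.
Beacon vs Kestrel: Kestrel wins 5–2.
Iris vs Kestrel: Iris wins 4–3.
No candidate beats all others: Lumen beats Kestrel beats Beacon beats Lumen, a majority cycle.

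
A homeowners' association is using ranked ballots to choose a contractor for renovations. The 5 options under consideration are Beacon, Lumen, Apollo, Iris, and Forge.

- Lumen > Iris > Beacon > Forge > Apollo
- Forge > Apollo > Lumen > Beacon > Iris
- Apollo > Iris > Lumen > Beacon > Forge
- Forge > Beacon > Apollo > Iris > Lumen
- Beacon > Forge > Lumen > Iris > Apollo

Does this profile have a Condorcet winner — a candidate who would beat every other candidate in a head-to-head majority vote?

No

Head-to-head results (5 voters total):
Beacon vs Lumen: Lumen wins 3–2.
Beacon vs Apollo: Beacon wins 3–2.
Beacon vs Iris: Beacon wins 3–2.
Beacon vs Forge: Beacon wins 3–2.
Lumen vs Apollo: Apollo wins 3–2.
Lumen vs Iris: Lumen wins 3–2.
Lumen vs Forge: Forge wins 3–2.
Apollo vs Iris: Apollo wins 3–2.
Apollo vs Forge: Forge wins 4–1.
Iris vs Forge: Forge wins 3–2.
No candidate beats all others: Beacon beats Apollo beats Lumen beats Beacon, a majority cycle.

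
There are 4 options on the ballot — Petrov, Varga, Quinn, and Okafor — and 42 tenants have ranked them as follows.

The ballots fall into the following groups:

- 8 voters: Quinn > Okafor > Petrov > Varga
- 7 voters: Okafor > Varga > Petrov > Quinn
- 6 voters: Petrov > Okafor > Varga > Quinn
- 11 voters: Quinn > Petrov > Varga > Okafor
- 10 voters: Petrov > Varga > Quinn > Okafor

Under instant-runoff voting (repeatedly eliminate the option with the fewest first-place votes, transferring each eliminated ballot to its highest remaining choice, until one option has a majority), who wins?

Round 1: Quinn 19, Petrov 16, Okafor 7, Varga 0. Varga has the fewest and is eliminated.
Round 2: Quinn 19, Petrov 16, Okafor 7. Okafor has the fewest and is eliminated.
Round 3: Petrov 23, Quinn 19. Petrov has a majority.

Petrov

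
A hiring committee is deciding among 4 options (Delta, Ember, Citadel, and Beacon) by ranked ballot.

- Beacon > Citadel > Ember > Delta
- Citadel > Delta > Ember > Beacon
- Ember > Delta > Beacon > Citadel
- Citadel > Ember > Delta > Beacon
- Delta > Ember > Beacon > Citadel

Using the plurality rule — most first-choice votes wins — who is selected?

Citadel

First-place vote totals:
  Delta: 1
  Ember: 1
  Citadel: 2
  Beacon: 1
Citadel has the most first-place votes.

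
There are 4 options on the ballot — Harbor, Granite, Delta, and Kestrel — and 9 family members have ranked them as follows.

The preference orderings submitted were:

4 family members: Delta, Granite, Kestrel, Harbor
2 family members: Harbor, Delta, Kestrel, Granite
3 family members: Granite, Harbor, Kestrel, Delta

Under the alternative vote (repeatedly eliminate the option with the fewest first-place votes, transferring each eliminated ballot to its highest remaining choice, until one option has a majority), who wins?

Delta

Round 1: Delta 4, Granite 3, Harbor 2, Kestrel 0. Kestrel has the fewest and is eliminated.
Round 2: Delta 4, Granite 3, Harbor 2. Harbor has the fewest and is eliminated.
Round 3: Delta 6, Granite 3. Delta has a majority.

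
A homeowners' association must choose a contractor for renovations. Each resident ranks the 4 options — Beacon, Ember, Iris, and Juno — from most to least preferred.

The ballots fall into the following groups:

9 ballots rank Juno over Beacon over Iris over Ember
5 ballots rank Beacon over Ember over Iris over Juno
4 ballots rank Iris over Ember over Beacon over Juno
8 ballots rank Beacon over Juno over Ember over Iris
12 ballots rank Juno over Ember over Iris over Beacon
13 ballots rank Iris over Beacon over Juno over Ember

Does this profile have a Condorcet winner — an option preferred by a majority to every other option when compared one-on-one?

No

Head-to-head results (51 voters total):
Beacon vs Ember: Beacon wins 35–16.
Beacon vs Iris: Iris wins 29–22.
Beacon vs Juno: Beacon wins 30–21.
Ember vs Iris: Iris wins 26–25.
Ember vs Juno: Juno wins 42–9.
Iris vs Juno: Juno wins 29–22.
No candidate beats all others: Beacon beats Juno beats Iris beats Beacon, a majority cycle.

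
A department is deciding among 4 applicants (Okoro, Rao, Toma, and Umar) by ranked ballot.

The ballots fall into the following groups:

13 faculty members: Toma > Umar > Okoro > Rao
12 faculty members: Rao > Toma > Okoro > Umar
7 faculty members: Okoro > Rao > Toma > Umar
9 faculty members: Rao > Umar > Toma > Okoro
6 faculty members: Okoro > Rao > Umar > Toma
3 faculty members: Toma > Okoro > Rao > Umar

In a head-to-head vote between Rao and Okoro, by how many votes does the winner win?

Ballots ranking Rao above Okoro: 12+9 = 21.
Ballots ranking Okoro above Rao: 13+7+6+3 = 29.
Okoro wins 29–21, a margin of 8.

8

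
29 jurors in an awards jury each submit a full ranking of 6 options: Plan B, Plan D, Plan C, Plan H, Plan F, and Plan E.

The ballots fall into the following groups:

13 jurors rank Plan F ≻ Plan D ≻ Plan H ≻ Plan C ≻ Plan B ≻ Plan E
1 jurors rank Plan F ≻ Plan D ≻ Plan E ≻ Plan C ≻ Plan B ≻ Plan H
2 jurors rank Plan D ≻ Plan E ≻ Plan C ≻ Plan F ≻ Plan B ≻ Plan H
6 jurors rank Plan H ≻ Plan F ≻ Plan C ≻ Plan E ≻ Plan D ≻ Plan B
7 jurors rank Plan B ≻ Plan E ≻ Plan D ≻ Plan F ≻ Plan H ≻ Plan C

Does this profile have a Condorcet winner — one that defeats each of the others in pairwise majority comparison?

Yes

Head-to-head results (29 voters total):
Plan B vs Plan D: Plan D wins 22–7.
Plan B vs Plan C: Plan C wins 22–7.
Plan B vs Plan H: Plan H wins 19–10.
Plan B vs Plan F: Plan F wins 22–7.
Plan B vs Plan E: Plan B wins 20–9.
Plan D vs Plan C: Plan D wins 23–6.
Plan D vs Plan H: Plan D wins 23–6.
Plan D vs Plan F: Plan F wins 20–9.
Plan D vs Plan E: Plan D wins 16–13.
Plan C vs Plan H: Plan H wins 26–3.
Plan C vs Plan F: Plan F wins 27–2.
Plan C vs Plan E: Plan C wins 19–10.
Plan H vs Plan F: Plan F wins 23–6.
Plan H vs Plan E: Plan H wins 19–10.
Plan F vs Plan E: Plan F wins 20–9.
Plan F beats each rival — Plan B (22–7), Plan D (20–9), Plan C (27–2), Plan H (23–6), Plan E (20–9) — so Plan F is the Condorcet winner.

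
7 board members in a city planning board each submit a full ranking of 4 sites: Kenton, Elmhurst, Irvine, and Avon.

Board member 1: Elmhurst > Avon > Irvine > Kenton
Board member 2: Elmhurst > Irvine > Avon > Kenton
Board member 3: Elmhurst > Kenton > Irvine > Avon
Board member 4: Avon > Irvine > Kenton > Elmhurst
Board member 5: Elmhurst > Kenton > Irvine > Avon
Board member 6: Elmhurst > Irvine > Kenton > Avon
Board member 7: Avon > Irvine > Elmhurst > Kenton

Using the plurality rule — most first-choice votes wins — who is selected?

First-place vote totals:
  Kenton: 0
  Elmhurst: 5
  Irvine: 0
  Avon: 2
Elmhurst has the most first-place votes.

Elmhurst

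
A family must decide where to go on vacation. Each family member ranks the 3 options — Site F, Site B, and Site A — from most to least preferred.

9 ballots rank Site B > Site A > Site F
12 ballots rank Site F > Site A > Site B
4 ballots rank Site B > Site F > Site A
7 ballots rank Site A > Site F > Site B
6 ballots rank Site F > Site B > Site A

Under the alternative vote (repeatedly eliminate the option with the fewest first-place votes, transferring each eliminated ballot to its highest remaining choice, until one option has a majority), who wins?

Round 1: Site F 18, Site B 13, Site A 7. Site A has the fewest and is eliminated.
Round 2: Site F 25, Site B 13. Site F has a majority.

Site F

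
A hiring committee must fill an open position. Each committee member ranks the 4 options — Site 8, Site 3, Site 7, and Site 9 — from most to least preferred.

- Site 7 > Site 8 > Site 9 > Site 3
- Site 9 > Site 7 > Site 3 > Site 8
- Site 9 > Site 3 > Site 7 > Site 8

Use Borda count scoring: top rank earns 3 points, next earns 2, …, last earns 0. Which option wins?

Site 9

Borda scores:
  Site 8: 2 + 0 + 0 = 2
  Site 3: 0 + 1 + 2 = 3
  Site 7: 3 + 2 + 1 = 6
  Site 9: 1 + 3 + 3 = 7
Site 9 has the highest total.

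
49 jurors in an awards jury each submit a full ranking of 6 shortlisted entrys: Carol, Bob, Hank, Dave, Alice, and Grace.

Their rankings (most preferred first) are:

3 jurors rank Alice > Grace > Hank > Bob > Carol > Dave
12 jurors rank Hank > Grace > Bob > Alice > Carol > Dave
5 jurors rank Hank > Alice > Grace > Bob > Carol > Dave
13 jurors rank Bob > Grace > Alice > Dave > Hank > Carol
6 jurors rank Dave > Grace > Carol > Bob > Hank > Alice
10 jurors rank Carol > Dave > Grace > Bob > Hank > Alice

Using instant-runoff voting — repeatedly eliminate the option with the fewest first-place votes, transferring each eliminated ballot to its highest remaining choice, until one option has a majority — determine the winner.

Round 1: Hank 17, Bob 13, Carol 10, Dave 6, Alice 3, Grace 0. Grace has the fewest and is eliminated.
Round 2: Hank 17, Bob 13, Carol 10, Dave 6, Alice 3. Alice has the fewest and is eliminated.
Round 3: Hank 20, Bob 13, Carol 10, Dave 6. Dave has the fewest and is eliminated.
Round 4: Hank 20, Carol 16, Bob 13. Bob has the fewest and is eliminated.
Round 5: Hank 33, Carol 16. Hank has a majority.

Hank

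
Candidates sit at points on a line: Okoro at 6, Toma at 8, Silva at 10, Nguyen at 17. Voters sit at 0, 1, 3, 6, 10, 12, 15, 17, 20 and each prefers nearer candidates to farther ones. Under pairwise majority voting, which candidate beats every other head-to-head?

With single-peaked preferences on a line, the Condorcet winner is the candidate closest to the median voter.
The median voter (position 10) is closest to Silva at 10.
Check: Silva vs Nguyen — voters closer to Silva: 6 of 9.

Silva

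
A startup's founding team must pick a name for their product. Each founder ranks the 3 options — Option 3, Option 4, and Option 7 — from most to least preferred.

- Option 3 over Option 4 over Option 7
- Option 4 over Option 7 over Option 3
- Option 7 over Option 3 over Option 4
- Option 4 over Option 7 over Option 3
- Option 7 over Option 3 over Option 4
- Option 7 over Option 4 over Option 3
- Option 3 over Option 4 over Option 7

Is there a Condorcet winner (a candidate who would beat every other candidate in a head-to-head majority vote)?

No

Head-to-head results (7 voters total):
Option 3 vs Option 4: Option 3 wins 4–3.
Option 3 vs Option 7: Option 7 wins 5–2.
Option 4 vs Option 7: Option 4 wins 4–3.
No candidate beats all others: Option 3 beats Option 4 beats Option 7 beats Option 3, a majority cycle.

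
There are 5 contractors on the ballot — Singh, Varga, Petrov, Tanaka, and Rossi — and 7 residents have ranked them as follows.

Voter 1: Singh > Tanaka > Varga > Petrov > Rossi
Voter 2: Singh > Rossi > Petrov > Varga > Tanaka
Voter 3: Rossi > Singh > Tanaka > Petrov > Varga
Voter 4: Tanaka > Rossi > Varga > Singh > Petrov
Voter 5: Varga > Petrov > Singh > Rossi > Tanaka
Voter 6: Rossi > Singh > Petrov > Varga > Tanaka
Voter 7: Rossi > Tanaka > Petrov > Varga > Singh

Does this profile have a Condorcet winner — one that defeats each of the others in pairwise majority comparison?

Yes

Head-to-head results (7 voters total):
Singh vs Varga: Singh wins 4–3.
Singh vs Petrov: Singh wins 5–2.
Singh vs Tanaka: Singh wins 5–2.
Singh vs Rossi: Rossi wins 4–3.
Varga vs Petrov: Petrov wins 4–3.
Varga vs Tanaka: Tanaka wins 4–3.
Varga vs Rossi: Rossi wins 5–2.
Petrov vs Tanaka: Tanaka wins 4–3.
Petrov vs Rossi: Rossi wins 5–2.
Tanaka vs Rossi: Rossi wins 5–2.
Rossi beats each rival — Singh (4–3), Varga (5–2), Petrov (5–2), Tanaka (5–2) — so Rossi is the Condorcet winner.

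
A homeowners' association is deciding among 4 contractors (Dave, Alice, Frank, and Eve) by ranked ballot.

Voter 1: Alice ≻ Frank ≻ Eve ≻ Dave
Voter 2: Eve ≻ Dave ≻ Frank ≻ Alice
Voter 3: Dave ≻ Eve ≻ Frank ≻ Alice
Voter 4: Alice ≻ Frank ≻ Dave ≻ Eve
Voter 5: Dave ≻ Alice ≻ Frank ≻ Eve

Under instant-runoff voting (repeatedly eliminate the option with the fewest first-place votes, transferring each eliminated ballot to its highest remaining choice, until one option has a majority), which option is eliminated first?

Round 1: Dave 2, Alice 2, Eve 1, Frank 0. Frank has the fewest and is eliminated.
Round 2: Dave 2, Alice 2, Eve 1. Eve has the fewest and is eliminated.
Round 3: Dave 3, Alice 2. Dave has a majority.

Frank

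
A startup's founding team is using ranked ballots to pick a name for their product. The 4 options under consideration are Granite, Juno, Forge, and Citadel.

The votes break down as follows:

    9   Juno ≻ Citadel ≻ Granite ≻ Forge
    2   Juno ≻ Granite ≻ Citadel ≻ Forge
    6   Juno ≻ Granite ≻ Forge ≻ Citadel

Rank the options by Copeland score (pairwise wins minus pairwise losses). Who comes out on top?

Pairwise results:
  Granite vs Juno: Juno wins 17–0.
  Granite vs Forge: Granite wins 17–0.
  Granite vs Citadel: Citadel wins 9–8.
  Juno vs Forge: Juno wins 17–0.
  Juno vs Citadel: Juno wins 17–0.
  Forge vs Citadel: Citadel wins 11–6.
Copeland scores (wins − losses):
  Granite: 1 − 2 = -1
  Juno: 3 − 0 = 3
  Forge: 0 − 3 = -3
  Citadel: 2 − 1 = 1
Juno has the best Copeland score.

Juno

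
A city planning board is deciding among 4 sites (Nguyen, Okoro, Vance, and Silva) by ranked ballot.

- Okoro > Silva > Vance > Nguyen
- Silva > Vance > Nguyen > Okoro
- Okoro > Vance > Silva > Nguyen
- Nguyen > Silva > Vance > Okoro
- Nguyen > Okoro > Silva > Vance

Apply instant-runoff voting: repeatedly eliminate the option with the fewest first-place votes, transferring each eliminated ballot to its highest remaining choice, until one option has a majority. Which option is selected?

Round 1: Nguyen 2, Okoro 2, Silva 1, Vance 0. Vance has the fewest and is eliminated.
Round 2: Nguyen 2, Okoro 2, Silva 1. Silva has the fewest and is eliminated.
Round 3: Nguyen 3, Okoro 2. Nguyen has a majority.

Nguyen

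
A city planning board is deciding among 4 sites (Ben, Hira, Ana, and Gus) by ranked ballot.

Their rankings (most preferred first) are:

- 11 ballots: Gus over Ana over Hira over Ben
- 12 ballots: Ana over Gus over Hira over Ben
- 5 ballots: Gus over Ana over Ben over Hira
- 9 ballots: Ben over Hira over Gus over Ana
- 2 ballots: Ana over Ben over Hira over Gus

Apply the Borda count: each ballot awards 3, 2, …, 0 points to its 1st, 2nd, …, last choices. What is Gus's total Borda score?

81

Borda scores:
  Ben: 11·0 + 12·0 + 5·1 + 9·3 + 2·2 = 36
  Hira: 11·1 + 12·1 + 5·0 + 9·2 + 2·1 = 43
  Ana: 11·2 + 12·3 + 5·2 + 9·0 + 2·3 = 74
  Gus: 11·3 + 12·2 + 5·3 + 9·1 + 2·0 = 81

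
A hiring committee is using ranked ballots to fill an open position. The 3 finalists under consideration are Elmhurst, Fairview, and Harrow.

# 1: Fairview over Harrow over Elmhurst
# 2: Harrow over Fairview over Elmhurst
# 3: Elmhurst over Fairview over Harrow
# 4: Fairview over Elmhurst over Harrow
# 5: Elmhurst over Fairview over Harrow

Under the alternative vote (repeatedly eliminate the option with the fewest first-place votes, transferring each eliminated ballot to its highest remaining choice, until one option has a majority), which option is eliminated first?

Harrow

Round 1: Elmhurst 2, Fairview 2, Harrow 1. Harrow has the fewest and is eliminated.
Round 2: Fairview 3, Elmhurst 2. Fairview has a majority.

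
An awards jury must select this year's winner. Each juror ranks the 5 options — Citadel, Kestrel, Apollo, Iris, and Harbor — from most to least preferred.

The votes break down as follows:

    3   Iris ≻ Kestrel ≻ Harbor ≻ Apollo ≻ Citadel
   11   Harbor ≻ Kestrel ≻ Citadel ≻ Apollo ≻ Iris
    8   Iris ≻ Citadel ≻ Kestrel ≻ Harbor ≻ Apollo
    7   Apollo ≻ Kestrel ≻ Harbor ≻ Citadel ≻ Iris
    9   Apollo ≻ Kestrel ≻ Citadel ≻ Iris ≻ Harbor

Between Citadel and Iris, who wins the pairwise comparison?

Ballots ranking Citadel above Iris: 11+7+9 = 27.
Ballots ranking Iris above Citadel: 3+8 = 11.
Citadel wins the head-to-head, 27–11.

Citadel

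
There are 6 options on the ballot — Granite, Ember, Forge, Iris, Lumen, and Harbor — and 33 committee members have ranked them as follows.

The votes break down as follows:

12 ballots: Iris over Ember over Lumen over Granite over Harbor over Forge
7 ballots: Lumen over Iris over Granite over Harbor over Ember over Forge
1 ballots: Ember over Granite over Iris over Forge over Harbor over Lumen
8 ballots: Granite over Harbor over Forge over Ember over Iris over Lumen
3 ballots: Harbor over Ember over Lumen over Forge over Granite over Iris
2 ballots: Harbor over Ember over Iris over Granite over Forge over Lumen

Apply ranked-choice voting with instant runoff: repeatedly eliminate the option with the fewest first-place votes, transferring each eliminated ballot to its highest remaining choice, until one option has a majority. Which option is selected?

Iris

Round 1: Iris 12, Granite 8, Lumen 7, Harbor 5, Ember 1, Forge 0. Forge has the fewest and is eliminated.
Round 2: Iris 12, Granite 8, Lumen 7, Harbor 5, Ember 1. Ember has the fewest and is eliminated.
Round 3: Iris 12, Granite 9, Lumen 7, Harbor 5. Harbor has the fewest and is eliminated.
Round 4: Iris 14, Lumen 10, Granite 9. Granite has the fewest and is eliminated.
Round 5: Iris 23, Lumen 10. Iris has a majority.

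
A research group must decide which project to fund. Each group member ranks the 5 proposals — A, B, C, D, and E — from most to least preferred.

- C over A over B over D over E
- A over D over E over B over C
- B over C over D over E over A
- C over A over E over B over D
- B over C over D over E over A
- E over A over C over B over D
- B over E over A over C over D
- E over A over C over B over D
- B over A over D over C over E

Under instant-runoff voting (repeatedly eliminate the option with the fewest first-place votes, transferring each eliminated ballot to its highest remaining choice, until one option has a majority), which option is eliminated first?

D

Round 1: B 4, C 2, E 2, A 1, D 0. D has the fewest and is eliminated.
Round 2: B 4, C 2, E 2, A 1. A has the fewest and is eliminated.
Round 3: B 4, E 3, C 2. C has the fewest and is eliminated.
Round 4: B 5, E 4. B has a majority.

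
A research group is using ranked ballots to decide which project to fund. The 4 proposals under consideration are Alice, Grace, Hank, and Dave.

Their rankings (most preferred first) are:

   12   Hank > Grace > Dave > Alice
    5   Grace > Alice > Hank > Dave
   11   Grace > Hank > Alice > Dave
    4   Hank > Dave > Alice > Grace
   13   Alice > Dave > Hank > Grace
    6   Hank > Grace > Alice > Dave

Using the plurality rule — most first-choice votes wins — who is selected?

First-place vote totals:
  Alice: 13
  Grace: 16
  Hank: 22
  Dave: 0
Hank has the most first-place votes.

Hank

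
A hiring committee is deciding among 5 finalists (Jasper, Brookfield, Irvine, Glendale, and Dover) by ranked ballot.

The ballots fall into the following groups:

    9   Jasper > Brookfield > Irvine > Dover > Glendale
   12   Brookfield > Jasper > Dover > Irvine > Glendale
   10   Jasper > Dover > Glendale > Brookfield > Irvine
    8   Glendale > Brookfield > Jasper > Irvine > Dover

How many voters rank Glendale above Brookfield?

Ballots ranking Glendale above Brookfield: 10+8 = 18.
Ballots ranking Brookfield above Glendale: 9+12 = 21.
So 18 of 39 voters prefer Glendale to Brookfield.

18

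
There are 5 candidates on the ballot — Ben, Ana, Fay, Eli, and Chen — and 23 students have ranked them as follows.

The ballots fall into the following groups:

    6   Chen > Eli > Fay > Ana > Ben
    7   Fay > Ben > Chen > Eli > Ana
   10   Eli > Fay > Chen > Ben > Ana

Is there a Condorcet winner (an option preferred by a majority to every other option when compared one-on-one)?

Head-to-head results (23 voters total):
Ben vs Ana: Ben wins 17–6.
Ben vs Fay: Fay wins 23–0.
Ben vs Eli: Eli wins 16–7.
Ben vs Chen: Chen wins 16–7.
Ana vs Fay: Fay wins 23–0.
Ana vs Eli: Eli wins 23–0.
Ana vs Chen: Chen wins 23–0.
Fay vs Eli: Eli wins 16–7.
Fay vs Chen: Fay wins 17–6.
Eli vs Chen: Chen wins 13–10.
No candidate beats all others: Fay beats Chen beats Eli beats Fay, a majority cycle.

No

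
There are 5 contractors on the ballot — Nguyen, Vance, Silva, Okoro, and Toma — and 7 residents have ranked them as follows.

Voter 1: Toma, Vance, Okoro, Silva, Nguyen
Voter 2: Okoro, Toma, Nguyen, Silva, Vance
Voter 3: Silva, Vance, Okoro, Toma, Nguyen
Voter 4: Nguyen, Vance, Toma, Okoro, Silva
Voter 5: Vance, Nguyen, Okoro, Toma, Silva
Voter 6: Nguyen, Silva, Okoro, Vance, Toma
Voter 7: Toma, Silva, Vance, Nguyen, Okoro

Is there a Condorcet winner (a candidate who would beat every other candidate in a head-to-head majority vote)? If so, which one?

There is no Condorcet winner

Head-to-head results (7 voters total):
Nguyen vs Vance: Vance wins 4–3.
Nguyen vs Silva: Nguyen wins 4–3.
Nguyen vs Okoro: Nguyen wins 4–3.
Nguyen vs Toma: Toma wins 4–3.
Vance vs Silva: Silva wins 4–3.
Vance vs Okoro: Vance wins 5–2.
Vance vs Toma: Vance wins 4–3.
Silva vs Okoro: Okoro wins 4–3.
Silva vs Toma: Toma wins 5–2.
Okoro vs Toma: Okoro wins 4–3.
No candidate beats all others: Nguyen beats Silva beats Vance beats Nguyen, a majority cycle.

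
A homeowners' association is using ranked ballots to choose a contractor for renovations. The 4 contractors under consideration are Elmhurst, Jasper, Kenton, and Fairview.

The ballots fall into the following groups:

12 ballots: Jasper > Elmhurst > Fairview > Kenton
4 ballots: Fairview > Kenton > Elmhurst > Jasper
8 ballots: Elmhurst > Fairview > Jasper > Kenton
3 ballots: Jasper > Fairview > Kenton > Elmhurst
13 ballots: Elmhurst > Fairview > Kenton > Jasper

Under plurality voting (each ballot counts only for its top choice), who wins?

First-place vote totals:
  Elmhurst: 21
  Jasper: 15
  Kenton: 0
  Fairview: 4
Elmhurst has the most first-place votes.

Elmhurst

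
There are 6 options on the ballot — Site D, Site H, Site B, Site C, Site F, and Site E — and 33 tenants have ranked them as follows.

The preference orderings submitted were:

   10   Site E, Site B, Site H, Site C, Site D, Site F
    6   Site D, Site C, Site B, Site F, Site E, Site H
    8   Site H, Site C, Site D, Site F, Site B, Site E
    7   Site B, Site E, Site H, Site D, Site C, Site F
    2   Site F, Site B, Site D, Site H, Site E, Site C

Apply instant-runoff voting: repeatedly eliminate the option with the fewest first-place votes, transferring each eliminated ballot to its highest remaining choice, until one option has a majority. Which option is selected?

Site B

Round 1: Site E 10, Site H 8, Site B 7, Site D 6, Site F 2, Site C 0. Site C has the fewest and is eliminated.
Round 2: Site E 10, Site H 8, Site B 7, Site D 6, Site F 2. Site F has the fewest and is eliminated.
Round 3: Site E 10, Site B 9, Site H 8, Site D 6. Site D has the fewest and is eliminated.
Round 4: Site B 15, Site E 10, Site H 8. Site H has the fewest and is eliminated.
Round 5: Site B 23, Site E 10. Site B has a majority.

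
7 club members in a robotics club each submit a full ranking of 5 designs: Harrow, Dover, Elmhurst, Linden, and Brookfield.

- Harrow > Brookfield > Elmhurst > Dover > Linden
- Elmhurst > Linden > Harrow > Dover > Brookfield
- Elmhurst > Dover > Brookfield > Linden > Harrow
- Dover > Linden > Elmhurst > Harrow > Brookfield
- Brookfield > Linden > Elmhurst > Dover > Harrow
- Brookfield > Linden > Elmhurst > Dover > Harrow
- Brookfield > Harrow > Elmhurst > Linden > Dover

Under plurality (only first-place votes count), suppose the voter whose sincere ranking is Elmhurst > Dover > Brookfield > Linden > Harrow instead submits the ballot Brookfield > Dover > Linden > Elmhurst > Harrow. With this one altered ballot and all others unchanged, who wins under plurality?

First-place totals with the altered ballot: Harrow 1, Dover 1, Elmhurst 1, Linden 0, Brookfield 4.
The winner is unchanged: still Brookfield.

Brookfield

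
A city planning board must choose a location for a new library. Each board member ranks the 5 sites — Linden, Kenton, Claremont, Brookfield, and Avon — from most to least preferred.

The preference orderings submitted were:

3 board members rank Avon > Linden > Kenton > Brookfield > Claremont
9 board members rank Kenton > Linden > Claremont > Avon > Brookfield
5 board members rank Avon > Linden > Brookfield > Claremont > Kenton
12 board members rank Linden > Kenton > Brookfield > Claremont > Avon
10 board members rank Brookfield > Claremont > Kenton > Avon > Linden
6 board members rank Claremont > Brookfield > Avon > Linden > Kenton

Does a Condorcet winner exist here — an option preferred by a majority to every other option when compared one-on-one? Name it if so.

Head-to-head results (45 voters total):
Linden vs Kenton: Linden wins 26–19.
Linden vs Claremont: Linden wins 29–16.
Linden vs Brookfield: Linden wins 29–16.
Linden vs Avon: Avon wins 24–21.
Kenton vs Claremont: Kenton wins 24–21.
Kenton vs Brookfield: Kenton wins 24–21.
Kenton vs Avon: Kenton wins 31–14.
Claremont vs Brookfield: Brookfield wins 30–15.
Claremont vs Avon: Claremont wins 37–8.
Brookfield vs Avon: Brookfield wins 28–17.
No candidate beats all others: Linden beats Kenton beats Avon beats Linden, a majority cycle.

None — there is no Condorcet winner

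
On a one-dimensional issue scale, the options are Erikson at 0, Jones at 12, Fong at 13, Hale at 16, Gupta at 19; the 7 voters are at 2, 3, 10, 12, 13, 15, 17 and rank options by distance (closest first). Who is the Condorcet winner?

With single-peaked preferences on a line, the Condorcet winner is the candidate closest to the median voter.
The median voter (position 12) is closest to Jones at 12.
Check: Jones vs Hale — voters closer to Jones: 5 of 7.

Jones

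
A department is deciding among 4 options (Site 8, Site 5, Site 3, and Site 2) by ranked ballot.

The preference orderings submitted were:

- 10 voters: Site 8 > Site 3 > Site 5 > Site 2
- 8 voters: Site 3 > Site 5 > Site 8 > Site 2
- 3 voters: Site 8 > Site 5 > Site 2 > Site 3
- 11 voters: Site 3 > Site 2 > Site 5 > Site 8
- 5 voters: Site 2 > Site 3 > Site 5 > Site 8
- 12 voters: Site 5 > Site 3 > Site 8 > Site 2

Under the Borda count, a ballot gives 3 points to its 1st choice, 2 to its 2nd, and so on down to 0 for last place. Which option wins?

Borda scores:
  Site 8: 10·3 + 8·1 + 3·3 + 11·0 + 5·0 + 12·1 = 59
  Site 5: 10·1 + 8·2 + 3·2 + 11·1 + 5·1 + 12·3 = 84
  Site 3: 10·2 + 8·3 + 3·0 + 11·3 + 5·2 + 12·2 = 111
  Site 2: 10·0 + 8·0 + 3·1 + 11·2 + 5·3 + 12·0 = 40
Site 3 has the highest total.

Site 3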